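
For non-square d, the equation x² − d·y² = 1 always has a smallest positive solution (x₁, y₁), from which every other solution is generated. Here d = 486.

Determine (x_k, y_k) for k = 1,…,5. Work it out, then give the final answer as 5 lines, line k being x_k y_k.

d=486: √d = [22; 22,44] (ℓ=2, even), read p_1/q_1
i=0: a=22 ⇒ p=22, q=1
i=1: a=22 ⇒ p=485, q=22
→ (485, 22).  Check: 485²=235225, 486·22²=235224, difference 1.
n=2: (485,22)∘(485,22) = (485·485+486·22·22, 485·22+22·485) = (470449,21340)
n=3: (470449,21340)∘(485,22) = (485·470449+486·22·21340, 485·21340+22·470449) = (456335045,20699778)
n=4: (456335045,20699778)∘(485,22) = (485·456335045+486·22·20699778, 485·20699778+22·456335045) = (442644523201,20078763320)
n=5: (442644523201,20078763320)∘(485,22) = (485·442644523201+486·22·20078763320, 485·20078763320+22·442644523201) = (429364731169925,19476379720622)

485 22
470449 21340
456335045 20699778
442644523201 20078763320
429364731169925 19476379720622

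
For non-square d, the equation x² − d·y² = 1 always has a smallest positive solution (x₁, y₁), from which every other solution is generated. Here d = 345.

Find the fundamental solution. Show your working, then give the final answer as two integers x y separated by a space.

6761 364

√345 = [18; 1,1,2,1,6,1,2,1,1,36, …], period ℓ=10 (even) → k=9
i=0: a=18 ⇒ p=18, q=1
i=1: a=1 ⇒ p=19, q=1
…
i=4: a=1 ⇒ p=130, q=7
i=5: a=6 ⇒ p=873, q=47
i=6: a=1 ⇒ p=1003, q=54
…
i=8: a=1 ⇒ p=3882, q=209
i=9: a=1 ⇒ p=6761, q=364
→ (6761, 364).  Check: 6761²=45711121, 345·364²=45711120, difference 1.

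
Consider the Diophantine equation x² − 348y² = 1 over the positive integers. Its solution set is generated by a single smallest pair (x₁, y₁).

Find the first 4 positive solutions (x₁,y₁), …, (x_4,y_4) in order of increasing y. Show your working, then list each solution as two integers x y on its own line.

√348 → a₀=18, period (1,1,1,8,1,1,1,36); ℓ=8 even so k=7
k=0  a_k=18  p_k/q_k = 18/1
…
k=2  a_k=1  p_k/q_k = 37/2
…
k=5  a_k=1  p_k/q_k = 541/29
k=6  a_k=1  p_k/q_k = 1026/55
k=7  a_k=1  p_k/q_k = 1567/84
(x₁, y₁) = (1567, 84);  1567² − 348·84² = 1 ✓
n=2: (1567,84)∘(1567,84) = (1567·1567+348·84·84, 1567·84+84·1567) = (4910977,263256)
n=3: (4910977,263256)∘(1567,84) = (1567·4910977+348·84·263256, 1567·263256+84·4910977) = (15391000351,825044220)
n=4: (15391000351,825044220)∘(1567,84) = (1567·15391000351+348·84·825044220, 1567·825044220+84·15391000351) = (48235390189057,2585688322224)

1567 84
4910977 263256
15391000351 825044220
48235390189057 2585688322224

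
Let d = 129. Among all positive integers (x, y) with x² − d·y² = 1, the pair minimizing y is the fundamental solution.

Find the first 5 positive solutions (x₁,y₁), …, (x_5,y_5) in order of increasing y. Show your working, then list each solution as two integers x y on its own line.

16855 1484
568182049 50025640
19153416854935 1686364322916
645661681611676801 56847341275472720
21765255267976208106775 1916323872709821068284

[11; 2,1,3,1,6,1,3,1,2,22] for √129; ℓ=10 ⇒ convergent index 9
step 0: (11, 1)  from 11·(1,0) + (0,1)
step 1: (23, 2)  from 2·(11,1) + (1,0)
step 2: (34, 3)  from 1·(23,2) + (11,1)
step 3: (125, 11)  from 3·(34,3) + (23,2)
…
step 6: (1238, 109)  from 1·(1079,95) + (159,14)
step 7: (4793, 422)  from 3·(1238,109) + (1079,95)
step 8: (6031, 531)  from 1·(4793,422) + (1238,109)
step 9: (16855, 1484)  from 2·(6031,531) + (4793,422)
(x₁, y₁) = (16855, 1484);  16855² − 129·1484² = 1 ✓
(x_2, y_2) = (16855·16855 + 129·1484·1484, 16855·1484 + 1484·16855) = (568182049, 50025640)
(x_3, y_3) = (16855·568182049 + 129·1484·50025640, 16855·50025640 + 1484·568182049) = (19153416854935, 1686364322916)
(x_4, y_4) = (16855·19153416854935 + 129·1484·1686364322916, 16855·1686364322916 + 1484·19153416854935) = (645661681611676801, 56847341275472720)
(x_5, y_5) = (16855·645661681611676801 + 129·1484·56847341275472720, 16855·56847341275472720 + 1484·645661681611676801) = (21765255267976208106775, 1916323872709821068284)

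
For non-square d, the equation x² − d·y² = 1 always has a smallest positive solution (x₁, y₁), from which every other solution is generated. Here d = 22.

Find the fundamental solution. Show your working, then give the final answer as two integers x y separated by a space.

197 42

√22 → a₀=4, period (1,2,4,2,1,8); ℓ=6 even so k=5
a_0=4:  p_0=4·1+0=4,  q_0=4·0+1=1
a_1=1:  p_1=1·4+1=5,  q_1=1·1+0=1
a_2=2:  p_2=2·5+4=14,  q_2=2·1+1=3
…
a_4=2:  p_4=2·61+14=136,  q_4=2·13+3=29
a_5=1:  p_5=1·136+61=197,  q_5=1·29+13=42
(x₁, y₁) = (197, 42);  197² − 22·42² = 1 ✓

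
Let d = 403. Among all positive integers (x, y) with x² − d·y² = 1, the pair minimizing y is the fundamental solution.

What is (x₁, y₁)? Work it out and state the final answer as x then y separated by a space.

√403 = [20; 13,2,1,3,1,3,1,2,13,40, …], period ℓ=10 (even) → k=9
i=0: a=20 ⇒ p=20, q=1
…
i=4: a=3 ⇒ p=2951, q=147
…
i=6: a=3 ⇒ p=14213, q=708
…
i=8: a=2 ⇒ p=50147, q=2498
i=9: a=13 ⇒ p=669878, q=33369
(x₁, y₁) = (669878, 33369);  669878² − 403·33369² = 1 ✓

669878 33369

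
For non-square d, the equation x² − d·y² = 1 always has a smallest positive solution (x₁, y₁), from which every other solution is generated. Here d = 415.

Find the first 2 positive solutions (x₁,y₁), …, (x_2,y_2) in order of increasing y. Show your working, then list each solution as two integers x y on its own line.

[20; 2,1,2,4,6,…,1,2,40] for √415; ℓ=16 ⇒ convergent index 15
i=0: a=20 ⇒ p=20, q=1
i=1: a=2 ⇒ p=41, q=2
…
i=4: a=4 ⇒ p=713, q=35
…
i=8: a=3 ⇒ p=33939, q=1666
i=9: a=1 ⇒ p=43534, q=2137
…
i=12: a=4 ⇒ p=2110961, q=103623
…
i=14: a=1 ⇒ p=6841255, q=335824
i=15: a=2 ⇒ p=18412804, q=903849
→ (18412804, 903849).  Check: 18412804²=339031351142416, 415·903849²=339031351142415, difference 1.
(18412804+903849√415)^2 = 678062702284831 + 33284788965192√415

18412804 903849
678062702284831 33284788965192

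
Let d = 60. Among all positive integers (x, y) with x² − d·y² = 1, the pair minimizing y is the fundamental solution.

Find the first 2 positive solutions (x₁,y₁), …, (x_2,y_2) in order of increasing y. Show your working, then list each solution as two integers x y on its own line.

[7; 1,2,1,14] for √60; ℓ=4 ⇒ convergent index 3
a_0=7:  p_0=7·1+0=7,  q_0=7·0+1=1
a_1=1:  p_1=1·7+1=8,  q_1=1·1+0=1
a_2=2:  p_2=2·8+7=23,  q_2=2·1+1=3
a_3=1:  p_3=1·23+8=31,  q_3=1·3+1=4
(x₁, y₁) = (31, 4);  31² − 60·4² = 1 ✓
n=2: (31,4)∘(31,4) = (31·31+60·4·4, 31·4+4·31) = (1921,248)

31 4
1921 248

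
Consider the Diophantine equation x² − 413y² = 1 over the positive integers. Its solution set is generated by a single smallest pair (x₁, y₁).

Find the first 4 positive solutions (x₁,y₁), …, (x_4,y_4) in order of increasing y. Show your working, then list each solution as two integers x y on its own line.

√413 = [20; 3,9,1,4,1,9,3,40, …], period ℓ=8 (even) → k=7
step 0: (20, 1)  from 20·(1,0) + (0,1)
step 1: (61, 3)  from 3·(20,1) + (1,0)
…
step 4: (3089, 152)  from 4·(630,31) + (569,28)
…
step 6: (36560, 1799)  from 9·(3719,183) + (3089,152)
step 7: (113399, 5580)  from 3·(36560,1799) + (3719,183)
fundamental: x₁=113399, y₁=5580  (since 12859333201 − 413·31136400 = 1)
(x_2, y_2) = (113399·113399 + 413·5580·5580, 113399·5580 + 5580·113399) = (25718666401, 1265532840)
(x_3, y_3) = (113399·25718666401 + 413·5580·1265532840, 113399·1265532840 + 5580·25718666401) = (5832942102300599, 287020317040740)
(x_4, y_4) = (113399·5832942102300599 + 413·5580·287020317040740, 113399·287020317040740 + 5580·5832942102300599) = (1322899602891852585601, 65095633862940217680)

113399 5580
25718666401 1265532840
5832942102300599 287020317040740
1322899602891852585601 65095633862940217680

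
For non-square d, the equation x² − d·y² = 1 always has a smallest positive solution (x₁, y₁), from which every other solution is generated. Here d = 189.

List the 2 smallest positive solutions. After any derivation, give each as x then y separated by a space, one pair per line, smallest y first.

√189 → a₀=13, period (1,2,1,26); ℓ=4 even so k=3
k=0  a_k=13  p_k/q_k = 13/1
…
k=2  a_k=2  p_k/q_k = 41/3
k=3  a_k=1  p_k/q_k = 55/4
fundamental: x₁=55, y₁=4  (since 3025 − 189·16 = 1)
k=2:  x_2 = 55·55+189·4·4 = 6049,  y_2 = 55·4+4·55 = 440

55 4
6049 440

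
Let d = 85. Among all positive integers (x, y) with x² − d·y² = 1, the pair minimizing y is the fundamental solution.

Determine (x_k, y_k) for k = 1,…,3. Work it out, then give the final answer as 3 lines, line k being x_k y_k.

285769 30996
163327842721 17715391848
93348068572789129 10125019625991228

√85 = [9; 4,1,1,4,18, …], period ℓ=5 (odd) → k=9
a_0=9:  p_0=9·1+0=9,  q_0=9·0+1=1
a_1=4:  p_1=4·9+1=37,  q_1=4·1+0=4
a_2=1:  p_2=1·37+9=46,  q_2=1·4+1=5
a_3=1:  p_3=1·46+37=83,  q_3=1·5+4=9
…
a_5=18:  p_5=18·378+83=6887,  q_5=18·41+9=747
a_6=4:  p_6=4·6887+378=27926,  q_6=4·747+41=3029
a_7=1:  p_7=1·27926+6887=34813,  q_7=1·3029+747=3776
a_8=1:  p_8=1·34813+27926=62739,  q_8=1·3776+3029=6805
a_9=4:  p_9=4·62739+34813=285769,  q_9=4·6805+3776=30996
→ (285769, 30996).  Check: 285769²=81663921361, 85·30996²=81663921360, difference 1.
n=2: (285769,30996)∘(285769,30996) = (285769·285769+85·30996·30996, 285769·30996+30996·285769) = (163327842721,17715391848)
n=3: (163327842721,17715391848)∘(285769,30996) = (285769·163327842721+85·30996·17715391848, 285769·17715391848+30996·163327842721) = (93348068572789129,10125019625991228)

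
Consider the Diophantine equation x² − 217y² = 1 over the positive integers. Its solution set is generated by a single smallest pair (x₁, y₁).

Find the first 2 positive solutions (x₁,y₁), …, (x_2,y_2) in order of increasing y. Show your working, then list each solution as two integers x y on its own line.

3844063 260952
29553640695937 2006231855952

√217 → a₀=14, period (1,2,1,2,1,…,2,1,28); ℓ=16 even so k=15
k=0  a_k=14  p_k/q_k = 14/1
k=1  a_k=1  p_k/q_k = 15/1
…
k=5  a_k=1  p_k/q_k = 221/15
…
k=12  a_k=2  p_k/q_k = 740980/50301
…
k=14  a_k=2  p_k/q_k = 2809702/190735
k=15  a_k=1  p_k/q_k = 3844063/260952
(x₁, y₁) = (3844063, 260952);  3844063² − 217·260952² = 1 ✓
(3844063+260952√217)^2 = 29553640695937 + 2006231855952√217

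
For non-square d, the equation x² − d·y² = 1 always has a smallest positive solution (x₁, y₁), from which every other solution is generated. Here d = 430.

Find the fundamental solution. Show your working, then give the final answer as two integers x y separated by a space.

2862251 138030

√430 = [20; 1,2,1,3,1,…,2,1,40, …], period ℓ=14 (even) → k=13
k=0  a_k=20  p_k/q_k = 20/1
k=1  a_k=1  p_k/q_k = 21/1
…
k=3  a_k=1  p_k/q_k = 83/4
…
k=6  a_k=6  p_k/q_k = 2675/129
…
k=9  a_k=1  p_k/q_k = 155233/7486
k=10  a_k=3  p_k/q_k = 599138/28893
…
k=12  a_k=2  p_k/q_k = 2107880/101651
k=13  a_k=1  p_k/q_k = 2862251/138030
(x₁, y₁) = (2862251, 138030);  2862251² − 430·138030² = 1 ✓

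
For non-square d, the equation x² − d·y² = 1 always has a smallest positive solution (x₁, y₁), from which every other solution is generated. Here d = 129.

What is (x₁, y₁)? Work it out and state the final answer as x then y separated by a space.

16855 1484

√129 = [11; 2,1,3,1,6,1,3,1,2,22, …], period ℓ=10 (even) → k=9
step 0: (11, 1)  from 11·(1,0) + (0,1)
step 1: (23, 2)  from 2·(11,1) + (1,0)
step 2: (34, 3)  from 1·(23,2) + (11,1)
…
step 8: (6031, 531)  from 1·(4793,422) + (1238,109)
step 9: (16855, 1484)  from 2·(6031,531) + (4793,422)
(x₁, y₁) = (16855, 1484);  16855² − 129·1484² = 1 ✓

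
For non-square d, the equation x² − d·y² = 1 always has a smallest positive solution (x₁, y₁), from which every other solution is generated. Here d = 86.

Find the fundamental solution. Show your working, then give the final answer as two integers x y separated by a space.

10405 1122

√86 → a₀=9, period (3,1,1,1,8,1,1,1,3,18); ℓ=10 even so k=9
i=0: a=9 ⇒ p=9, q=1
…
i=2: a=1 ⇒ p=37, q=4
i=3: a=1 ⇒ p=65, q=7
…
i=7: a=1 ⇒ p=1864, q=201
i=8: a=1 ⇒ p=2847, q=307
i=9: a=3 ⇒ p=10405, q=1122
fundamental: x₁=10405, y₁=1122  (since 108264025 − 86·1258884 = 1)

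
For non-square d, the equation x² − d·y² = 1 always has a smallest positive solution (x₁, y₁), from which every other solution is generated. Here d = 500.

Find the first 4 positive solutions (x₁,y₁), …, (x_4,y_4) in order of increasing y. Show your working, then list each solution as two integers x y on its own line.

[22; 2,1,3,2,1,…,1,2,44] for √500; ℓ=14 ⇒ convergent index 13
i=0: a=22 ⇒ p=22, q=1
i=1: a=2 ⇒ p=45, q=2
i=2: a=1 ⇒ p=67, q=3
…
i=4: a=2 ⇒ p=559, q=25
i=5: a=1 ⇒ p=805, q=36
i=6: a=1 ⇒ p=1364, q=61
i=7: a=10 ⇒ p=14445, q=646
i=8: a=1 ⇒ p=15809, q=707
i=9: a=1 ⇒ p=30254, q=1353
i=10: a=2 ⇒ p=76317, q=3413
i=11: a=3 ⇒ p=259205, q=11592
i=12: a=1 ⇒ p=335522, q=15005
i=13: a=2 ⇒ p=930249, q=41602
fundamental: x₁=930249, y₁=41602  (since 865363202001 − 500·1730726404 = 1)
k=2:  x_2 = 930249·930249+500·41602·41602 = 1730726404001,  y_2 = 930249·41602+41602·930249 = 77400437796
k=3:  x_3 = 930249·1730726404001+500·41602·77400437796 = 3220013013190122249,  y_3 = 930249·77400437796+41602·1730726404001 = 144003359718540806
k=4:  x_4 = 930249·3220013013190122249+500·41602·144003359718540806 = 5990827771012465337616001,  y_4 = 930249·144003359718540806+41602·3220013013190122249 = 267917962749548332043592

930249 41602
1730726404001 77400437796
3220013013190122249 144003359718540806
5990827771012465337616001 267917962749548332043592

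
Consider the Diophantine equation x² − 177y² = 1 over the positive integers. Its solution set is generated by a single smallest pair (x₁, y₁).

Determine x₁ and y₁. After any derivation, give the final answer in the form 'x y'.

62423 4692

[13; 3,3,2,8,2,3,3,26] for √177; ℓ=8 ⇒ convergent index 7
step 0: (13, 1)  from 13·(1,0) + (0,1)
step 1: (40, 3)  from 3·(13,1) + (1,0)
step 2: (133, 10)  from 3·(40,3) + (13,1)
step 3: (306, 23)  from 2·(133,10) + (40,3)
step 4: (2581, 194)  from 8·(306,23) + (133,10)
…
step 6: (18985, 1427)  from 3·(5468,411) + (2581,194)
step 7: (62423, 4692)  from 3·(18985,1427) + (5468,411)
fundamental: x₁=62423, y₁=4692  (since 3896630929 − 177·22014864 = 1)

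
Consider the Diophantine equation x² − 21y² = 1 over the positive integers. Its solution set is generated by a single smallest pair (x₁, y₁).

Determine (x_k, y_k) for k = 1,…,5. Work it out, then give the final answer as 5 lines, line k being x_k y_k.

√21 → a₀=4, period (1,1,2,1,1,8); ℓ=6 even so k=5
i=0: a=4 ⇒ p=4, q=1
…
i=4: a=1 ⇒ p=32, q=7
i=5: a=1 ⇒ p=55, q=12
→ (55, 12).  Check: 55²=3025, 21·12²=3024, difference 1.
(x_2, y_2) = (55·55 + 21·12·12, 55·12 + 12·55) = (6049, 1320)
(x_3, y_3) = (55·6049 + 21·12·1320, 55·1320 + 12·6049) = (665335, 145188)
(x_4, y_4) = (55·665335 + 21·12·145188, 55·145188 + 12·665335) = (73180801, 15969360)
(x_5, y_5) = (55·73180801 + 21·12·15969360, 55·15969360 + 12·73180801) = (8049222775, 1756484412)

55 12
6049 1320
665335 145188
73180801 15969360
8049222775 1756484412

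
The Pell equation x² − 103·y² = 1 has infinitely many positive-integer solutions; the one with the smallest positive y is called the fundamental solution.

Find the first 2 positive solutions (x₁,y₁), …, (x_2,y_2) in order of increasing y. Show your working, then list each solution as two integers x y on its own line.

227528 22419
103537981567 10201900464

√103 = [10; 6,1,2,1,1,9,1,1,2,1,6,20, …], period ℓ=12 (even) → k=11
step 0: (10, 1)  from 10·(1,0) + (0,1)
step 1: (61, 6)  from 6·(10,1) + (1,0)
step 2: (71, 7)  from 1·(61,6) + (10,1)
step 3: (203, 20)  from 2·(71,7) + (61,6)
step 4: (274, 27)  from 1·(203,20) + (71,7)
…
step 7: (5044, 497)  from 1·(4567,450) + (477,47)
step 8: (9611, 947)  from 1·(5044,497) + (4567,450)
step 9: (24266, 2391)  from 2·(9611,947) + (5044,497)
step 10: (33877, 3338)  from 1·(24266,2391) + (9611,947)
step 11: (227528, 22419)  from 6·(33877,3338) + (24266,2391)
→ (227528, 22419).  Check: 227528²=51768990784, 103·22419²=51768990783, difference 1.
(227528+22419√103)^2 = 103537981567 + 10201900464√103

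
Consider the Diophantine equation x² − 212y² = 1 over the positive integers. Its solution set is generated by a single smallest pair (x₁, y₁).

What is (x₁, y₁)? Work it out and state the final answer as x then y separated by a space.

66249 4550

[14; 1,1,3,1,1,…,1,1,28] for √212; ℓ=14 ⇒ convergent index 13
i=0: a=14 ⇒ p=14, q=1
i=1: a=1 ⇒ p=15, q=1
i=2: a=1 ⇒ p=29, q=2
…
i=7: a=6 ⇒ p=2417, q=166
…
i=12: a=1 ⇒ p=37114, q=2549
i=13: a=1 ⇒ p=66249, q=4550
fundamental: x₁=66249, y₁=4550  (since 4388930001 − 212·20702500 = 1)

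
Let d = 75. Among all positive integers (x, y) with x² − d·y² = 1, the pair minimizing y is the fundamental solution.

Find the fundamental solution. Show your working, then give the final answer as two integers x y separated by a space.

26 3

d=75: √d = [8; 1,1,1,16] (ℓ=4, even), read p_3/q_3
i=0: a=8 ⇒ p=8, q=1
i=1: a=1 ⇒ p=9, q=1
i=2: a=1 ⇒ p=17, q=2
i=3: a=1 ⇒ p=26, q=3
fundamental: x₁=26, y₁=3  (since 676 − 75·9 = 1)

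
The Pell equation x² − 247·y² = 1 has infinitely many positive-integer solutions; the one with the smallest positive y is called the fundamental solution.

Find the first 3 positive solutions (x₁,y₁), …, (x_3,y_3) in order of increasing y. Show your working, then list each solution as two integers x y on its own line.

85292 5427
14549450527 925759368
2481903468612476 157919736025485

√247 = [15; 1,2,1,1,9,1,9,1,1,2,1,30, …], period ℓ=12 (even) → k=11
a_0=15:  p_0=15·1+0=15,  q_0=15·0+1=1
…
a_3=1:  p_3=1·47+16=63,  q_3=1·3+1=4
a_4=1:  p_4=1·63+47=110,  q_4=1·4+3=7
…
a_8=1:  p_8=1·11520+1163=12683,  q_8=1·733+74=807
a_9=1:  p_9=1·12683+11520=24203,  q_9=1·807+733=1540
a_10=2:  p_10=2·24203+12683=61089,  q_10=2·1540+807=3887
a_11=1:  p_11=1·61089+24203=85292,  q_11=1·3887+1540=5427
(x₁, y₁) = (85292, 5427);  85292² − 247·5427² = 1 ✓
n=2: (85292,5427)∘(85292,5427) = (85292·85292+247·5427·5427, 85292·5427+5427·85292) = (14549450527,925759368)
n=3: (14549450527,925759368)∘(85292,5427) = (85292·14549450527+247·5427·925759368, 85292·925759368+5427·14549450527) = (2481903468612476,157919736025485)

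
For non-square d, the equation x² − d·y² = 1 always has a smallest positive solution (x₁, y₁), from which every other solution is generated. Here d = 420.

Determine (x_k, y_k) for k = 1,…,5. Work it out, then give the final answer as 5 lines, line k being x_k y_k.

[20; 2,40] for √420; ℓ=2 ⇒ convergent index 1
step 0: (20, 1)  from 20·(1,0) + (0,1)
step 1: (41, 2)  from 2·(20,1) + (1,0)
(x₁, y₁) = (41, 2);  41² − 420·2² = 1 ✓
(41+2√420)^2 = 3361 + 164√420
(41+2√420)^3 = 275561 + 13446√420
(41+2√420)^4 = 22592641 + 1102408√420
(41+2√420)^5 = 1852321001 + 90384010√420

41 2
3361 164
275561 13446
22592641 1102408
1852321001 90384010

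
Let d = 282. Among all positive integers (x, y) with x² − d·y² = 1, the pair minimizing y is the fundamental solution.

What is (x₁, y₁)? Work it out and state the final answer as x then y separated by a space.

d=282: √d = [16; 1,3,1,4,1,3,1,32] (ℓ=8, even), read p_7/q_7
step 0: (16, 1)  from 16·(1,0) + (0,1)
…
step 2: (67, 4)  from 3·(17,1) + (16,1)
step 3: (84, 5)  from 1·(67,4) + (17,1)
…
step 6: (1864, 111)  from 3·(487,29) + (403,24)
step 7: (2351, 140)  from 1·(1864,111) + (487,29)
fundamental: x₁=2351, y₁=140  (since 5527201 − 282·19600 = 1)

2351 140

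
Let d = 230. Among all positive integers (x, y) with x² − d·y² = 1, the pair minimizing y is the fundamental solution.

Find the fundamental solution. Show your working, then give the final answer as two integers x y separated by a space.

√230 = [15; 6,30, …], period ℓ=2 (even) → k=1
step 0: (15, 1)  from 15·(1,0) + (0,1)
step 1: (91, 6)  from 6·(15,1) + (1,0)
→ (91, 6).  Check: 91²=8281, 230·6²=8280, difference 1.

91 6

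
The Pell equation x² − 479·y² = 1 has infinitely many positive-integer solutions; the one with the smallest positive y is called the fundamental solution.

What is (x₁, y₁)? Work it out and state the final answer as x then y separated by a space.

√479 = [21; 1,7,1,3,2,21,2,3,1,7,1,42, …], period ℓ=12 (even) → k=11
step 0: (21, 1)  from 21·(1,0) + (0,1)
…
step 2: (175, 8)  from 7·(22,1) + (21,1)
…
step 7: (75879, 3467)  from 2·(37075,1694) + (1729,79)
…
step 9: (340591, 15562)  from 1·(264712,12095) + (75879,3467)
step 10: (2648849, 121029)  from 7·(340591,15562) + (264712,12095)
step 11: (2989440, 136591)  from 1·(2648849,121029) + (340591,15562)
(x₁, y₁) = (2989440, 136591);  2989440² − 479·136591² = 1 ✓

2989440 136591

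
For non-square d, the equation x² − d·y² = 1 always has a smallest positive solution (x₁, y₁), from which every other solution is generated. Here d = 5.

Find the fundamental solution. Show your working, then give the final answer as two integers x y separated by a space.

[2; 4] for √5; ℓ=1 ⇒ convergent index 1
k=0  a_k=2  p_k/q_k = 2/1
k=1  a_k=4  p_k/q_k = 9/4
→ (9, 4).  Check: 9²=81, 5·4²=80, difference 1.

9 4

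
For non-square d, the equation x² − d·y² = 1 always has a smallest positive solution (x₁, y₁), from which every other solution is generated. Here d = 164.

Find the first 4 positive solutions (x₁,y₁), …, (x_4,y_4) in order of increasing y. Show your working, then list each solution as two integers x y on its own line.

2049 160
8396801 655680
34410088449 2686976480
141012534067201 11011228959360

[12; 1,4,6,4,1,24] for √164; ℓ=6 ⇒ convergent index 5
step 0: (12, 1)  from 12·(1,0) + (0,1)
step 1: (13, 1)  from 1·(12,1) + (1,0)
step 2: (64, 5)  from 4·(13,1) + (12,1)
step 3: (397, 31)  from 6·(64,5) + (13,1)
step 4: (1652, 129)  from 4·(397,31) + (64,5)
step 5: (2049, 160)  from 1·(1652,129) + (397,31)
fundamental: x₁=2049, y₁=160  (since 4198401 − 164·25600 = 1)
(2049+160√164)^2 = 8396801 + 655680√164
(2049+160√164)^3 = 34410088449 + 2686976480√164
(2049+160√164)^4 = 141012534067201 + 11011228959360√164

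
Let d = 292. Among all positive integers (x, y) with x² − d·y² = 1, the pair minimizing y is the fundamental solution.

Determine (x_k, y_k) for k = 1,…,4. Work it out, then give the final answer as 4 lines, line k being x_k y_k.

√292 = [17; 11,2,1,3,8,3,1,2,11,34, …], period ℓ=10 (even) → k=9
i=0: a=17 ⇒ p=17, q=1
i=1: a=11 ⇒ p=188, q=11
i=2: a=2 ⇒ p=393, q=23
i=3: a=1 ⇒ p=581, q=34
i=4: a=3 ⇒ p=2136, q=125
i=5: a=8 ⇒ p=17669, q=1034
i=6: a=3 ⇒ p=55143, q=3227
i=7: a=1 ⇒ p=72812, q=4261
i=8: a=2 ⇒ p=200767, q=11749
i=9: a=11 ⇒ p=2281249, q=133500
→ (2281249, 133500).  Check: 2281249²=5204097000001, 292·133500²=5204097000000, difference 1.
k=2:  x_2 = 2281249·2281249+292·133500·133500 = 10408194000001,  y_2 = 2281249·133500+133500·2281249 = 609093483000
k=3:  x_3 = 2281249·10408194000001+292·133500·609093483000 = 47487364308614281249,  y_3 = 2281249·609093483000+133500·10408194000001 = 2778987798000400500
k=4:  x_4 = 2281249·47487364308614281249+292·133500·2778987798000400500 = 216661004683313632776000001,  y_4 = 2281249·2778987798000400500+133500·47487364308614281249 = 12679126270400622186966000

2281249 133500
10408194000001 609093483000
47487364308614281249 2778987798000400500
216661004683313632776000001 12679126270400622186966000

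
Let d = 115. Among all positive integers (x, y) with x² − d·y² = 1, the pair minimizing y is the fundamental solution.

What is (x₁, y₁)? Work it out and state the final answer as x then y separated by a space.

1126 105

[10; 1,2,1,1,1,1,1,2,1,20] for √115; ℓ=10 ⇒ convergent index 9
a_0=10:  p_0=10·1+0=10,  q_0=10·0+1=1
…
a_3=1:  p_3=1·32+11=43,  q_3=1·3+1=4
…
a_5=1:  p_5=1·75+43=118,  q_5=1·7+4=11
a_6=1:  p_6=1·118+75=193,  q_6=1·11+7=18
…
a_8=2:  p_8=2·311+193=815,  q_8=2·29+18=76
a_9=1:  p_9=1·815+311=1126,  q_9=1·76+29=105
fundamental: x₁=1126, y₁=105  (since 1267876 − 115·11025 = 1)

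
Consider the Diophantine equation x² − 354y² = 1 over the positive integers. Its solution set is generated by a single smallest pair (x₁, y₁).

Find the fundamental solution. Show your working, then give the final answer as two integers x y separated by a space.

[18; 1,4,2,2,18,2,2,4,1,36] for √354; ℓ=10 ⇒ convergent index 9
step 0: (18, 1)  from 18·(1,0) + (0,1)
step 1: (19, 1)  from 1·(18,1) + (1,0)
…
step 4: (508, 27)  from 2·(207,11) + (94,5)
step 5: (9351, 497)  from 18·(508,27) + (207,11)
…
step 8: (210294, 11177)  from 4·(47771,2539) + (19210,1021)
step 9: (258065, 13716)  from 1·(210294,11177) + (47771,2539)
fundamental: x₁=258065, y₁=13716  (since 66597544225 − 354·188128656 = 1)

258065 13716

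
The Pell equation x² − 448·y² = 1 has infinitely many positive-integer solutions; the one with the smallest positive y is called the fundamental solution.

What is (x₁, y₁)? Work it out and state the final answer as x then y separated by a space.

d=448: √d = [21; 6,42] (ℓ=2, even), read p_1/q_1
i=0: a=21 ⇒ p=21, q=1
i=1: a=6 ⇒ p=127, q=6
→ (127, 6).  Check: 127²=16129, 448·6²=16128, difference 1.

127 6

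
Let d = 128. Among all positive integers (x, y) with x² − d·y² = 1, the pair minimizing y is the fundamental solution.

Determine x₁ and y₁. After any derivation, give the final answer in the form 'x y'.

577 51

√128 = [11; 3,5,3,22, …], period ℓ=4 (even) → k=3
a_0=11:  p_0=11·1+0=11,  q_0=11·0+1=1
…
a_2=5:  p_2=5·34+11=181,  q_2=5·3+1=16
a_3=3:  p_3=3·181+34=577,  q_3=3·16+3=51
→ (577, 51).  Check: 577²=332929, 128·51²=332928, difference 1.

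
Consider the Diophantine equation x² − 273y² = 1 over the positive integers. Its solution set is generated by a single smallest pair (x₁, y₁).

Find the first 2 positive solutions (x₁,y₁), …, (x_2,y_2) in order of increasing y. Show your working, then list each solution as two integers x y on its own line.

[16; 1,1,10,1,1,32] for √273; ℓ=6 ⇒ convergent index 5
step 0: (16, 1)  from 16·(1,0) + (0,1)
step 1: (17, 1)  from 1·(16,1) + (1,0)
step 2: (33, 2)  from 1·(17,1) + (16,1)
…
step 4: (380, 23)  from 1·(347,21) + (33,2)
step 5: (727, 44)  from 1·(380,23) + (347,21)
→ (727, 44).  Check: 727²=528529, 273·44²=528528, difference 1.
n=2: (727,44)∘(727,44) = (727·727+273·44·44, 727·44+44·727) = (1057057,63976)

727 44
1057057 63976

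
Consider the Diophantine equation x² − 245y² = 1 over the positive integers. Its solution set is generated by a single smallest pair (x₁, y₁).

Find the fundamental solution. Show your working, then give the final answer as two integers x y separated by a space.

51841 3312

√245 = [15; 1,1,1,7,6,7,1,1,1,30, …], period ℓ=10 (even) → k=9
k=0  a_k=15  p_k/q_k = 15/1
…
k=2  a_k=1  p_k/q_k = 31/2
…
k=6  a_k=7  p_k/q_k = 15809/1010
…
k=8  a_k=1  p_k/q_k = 33825/2161
k=9  a_k=1  p_k/q_k = 51841/3312
fundamental: x₁=51841, y₁=3312  (since 2687489281 − 245·10969344 = 1)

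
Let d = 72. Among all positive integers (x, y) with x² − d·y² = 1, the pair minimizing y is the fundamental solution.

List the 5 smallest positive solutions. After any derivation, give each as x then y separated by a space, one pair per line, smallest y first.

17 2
577 68
19601 2310
665857 78472
22619537 2665738

√72 = [8; 2,16, …], period ℓ=2 (even) → k=1
step 0: (8, 1)  from 8·(1,0) + (0,1)
step 1: (17, 2)  from 2·(8,1) + (1,0)
(x₁, y₁) = (17, 2);  17² − 72·2² = 1 ✓
k=2:  x_2 = 17·17+72·2·2 = 577,  y_2 = 17·2+2·17 = 68
k=3:  x_3 = 17·577+72·2·68 = 19601,  y_3 = 17·68+2·577 = 2310
k=4:  x_4 = 17·19601+72·2·2310 = 665857,  y_4 = 17·2310+2·19601 = 78472
k=5:  x_5 = 17·665857+72·2·78472 = 22619537,  y_5 = 17·78472+2·665857 = 2665738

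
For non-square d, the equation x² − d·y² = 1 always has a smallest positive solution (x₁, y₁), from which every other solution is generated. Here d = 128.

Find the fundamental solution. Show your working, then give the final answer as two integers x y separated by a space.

√128 → a₀=11, period (3,5,3,22); ℓ=4 even so k=3
step 0: (11, 1)  from 11·(1,0) + (0,1)
step 1: (34, 3)  from 3·(11,1) + (1,0)
step 2: (181, 16)  from 5·(34,3) + (11,1)
step 3: (577, 51)  from 3·(181,16) + (34,3)
fundamental: x₁=577, y₁=51  (since 332929 − 128·2601 = 1)

577 51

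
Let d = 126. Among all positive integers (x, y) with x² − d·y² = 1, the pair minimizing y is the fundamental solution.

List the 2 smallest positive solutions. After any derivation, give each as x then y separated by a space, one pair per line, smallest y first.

449 40
403201 35920

√126 = [11; 4,2,4,22, …], period ℓ=4 (even) → k=3
a_0=11:  p_0=11·1+0=11,  q_0=11·0+1=1
a_1=4:  p_1=4·11+1=45,  q_1=4·1+0=4
a_2=2:  p_2=2·45+11=101,  q_2=2·4+1=9
a_3=4:  p_3=4·101+45=449,  q_3=4·9+4=40
(x₁, y₁) = (449, 40);  449² − 126·40² = 1 ✓
(x_2, y_2) = (449·449 + 126·40·40, 449·40 + 40·449) = (403201, 35920)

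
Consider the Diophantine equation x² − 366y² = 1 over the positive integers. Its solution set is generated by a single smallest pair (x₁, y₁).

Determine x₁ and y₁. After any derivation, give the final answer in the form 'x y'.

907925 47458

[19; 7,1,1,1,2,12,2,1,1,1,7,38] for √366; ℓ=12 ⇒ convergent index 11
a_0=19:  p_0=19·1+0=19,  q_0=19·0+1=1
…
a_10=1:  p_10=1·74554+44499=119053,  q_10=1·3897+2326=6223
a_11=7:  p_11=7·119053+74554=907925,  q_11=7·6223+3897=47458
(x₁, y₁) = (907925, 47458);  907925² − 366·47458² = 1 ✓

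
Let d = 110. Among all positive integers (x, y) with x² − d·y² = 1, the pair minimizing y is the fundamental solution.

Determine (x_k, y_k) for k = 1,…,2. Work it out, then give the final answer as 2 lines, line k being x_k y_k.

√110 → a₀=10, period (2,20); ℓ=2 even so k=1
k=0  a_k=10  p_k/q_k = 10/1
k=1  a_k=2  p_k/q_k = 21/2
(x₁, y₁) = (21, 2);  21² − 110·2² = 1 ✓
k=2:  x_2 = 21·21+110·2·2 = 881,  y_2 = 21·2+2·21 = 84

21 2
881 84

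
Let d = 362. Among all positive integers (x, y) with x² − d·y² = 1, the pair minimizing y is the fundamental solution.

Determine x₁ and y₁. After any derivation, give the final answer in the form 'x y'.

723 38

d=362: √d = [19; 38] (ℓ=1, odd), read p_1/q_1
i=0: a=19 ⇒ p=19, q=1
i=1: a=38 ⇒ p=723, q=38
fundamental: x₁=723, y₁=38  (since 522729 − 362·1444 = 1)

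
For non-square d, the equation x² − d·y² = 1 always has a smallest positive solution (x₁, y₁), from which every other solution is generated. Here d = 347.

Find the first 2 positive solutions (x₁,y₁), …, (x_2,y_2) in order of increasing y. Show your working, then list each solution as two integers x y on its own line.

√347 → a₀=18, period (1,1,1,2,4,…,1,1,36); ℓ=14 even so k=13
k=0  a_k=18  p_k/q_k = 18/1
…
k=3  a_k=1  p_k/q_k = 56/3
k=4  a_k=2  p_k/q_k = 149/8
…
k=7  a_k=17  p_k/q_k = 14269/766
…
k=9  a_k=4  p_k/q_k = 74549/4002
…
k=11  a_k=1  p_k/q_k = 238717/12815
k=12  a_k=1  p_k/q_k = 402885/21628
k=13  a_k=1  p_k/q_k = 641602/34443
→ (641602, 34443).  Check: 641602²=411653126404, 347·34443²=411653126403, difference 1.
(x_2, y_2) = (641602·641602 + 347·34443·34443, 641602·34443 + 34443·641602) = (823306252807, 44197395372)

641602 34443
823306252807 44197395372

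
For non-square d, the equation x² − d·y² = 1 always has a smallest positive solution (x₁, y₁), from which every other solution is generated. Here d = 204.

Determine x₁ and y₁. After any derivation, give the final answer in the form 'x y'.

√204 = [14; 3,1,1,6,1,1,3,28, …], period ℓ=8 (even) → k=7
step 0: (14, 1)  from 14·(1,0) + (0,1)
step 1: (43, 3)  from 3·(14,1) + (1,0)
step 2: (57, 4)  from 1·(43,3) + (14,1)
…
step 4: (657, 46)  from 6·(100,7) + (57,4)
step 5: (757, 53)  from 1·(657,46) + (100,7)
step 6: (1414, 99)  from 1·(757,53) + (657,46)
step 7: (4999, 350)  from 3·(1414,99) + (757,53)
→ (4999, 350).  Check: 4999²=24990001, 204·350²=24990000, difference 1.

4999 350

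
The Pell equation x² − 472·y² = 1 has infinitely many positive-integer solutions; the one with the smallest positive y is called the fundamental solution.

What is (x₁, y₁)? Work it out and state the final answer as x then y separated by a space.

306917 14127

[21; 1,2,1,1,1,…,2,1,42] for √472; ℓ=14 ⇒ convergent index 13
step 0: (21, 1)  from 21·(1,0) + (0,1)
step 1: (22, 1)  from 1·(21,1) + (1,0)
…
step 3: (87, 4)  from 1·(65,3) + (22,1)
step 4: (152, 7)  from 1·(87,4) + (65,3)
step 5: (239, 11)  from 1·(152,7) + (87,4)
step 6: (1108, 51)  from 4·(239,11) + (152,7)
step 7: (5779, 266)  from 5·(1108,51) + (239,11)
step 8: (24224, 1115)  from 4·(5779,266) + (1108,51)
step 9: (30003, 1381)  from 1·(24224,1115) + (5779,266)
step 10: (54227, 2496)  from 1·(30003,1381) + (24224,1115)
step 11: (84230, 3877)  from 1·(54227,2496) + (30003,1381)
step 12: (222687, 10250)  from 2·(84230,3877) + (54227,2496)
step 13: (306917, 14127)  from 1·(222687,10250) + (84230,3877)
→ (306917, 14127).  Check: 306917²=94198044889, 472·14127²=94198044888, difference 1.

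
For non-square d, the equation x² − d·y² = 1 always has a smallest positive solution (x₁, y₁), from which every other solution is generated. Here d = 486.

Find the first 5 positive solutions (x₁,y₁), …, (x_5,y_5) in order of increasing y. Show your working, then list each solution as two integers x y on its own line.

485 22
470449 21340
456335045 20699778
442644523201 20078763320
429364731169925 19476379720622

[22; 22,44] for √486; ℓ=2 ⇒ convergent index 1
step 0: (22, 1)  from 22·(1,0) + (0,1)
step 1: (485, 22)  from 22·(22,1) + (1,0)
→ (485, 22).  Check: 485²=235225, 486·22²=235224, difference 1.
(x_2, y_2) = (485·485 + 486·22·22, 485·22 + 22·485) = (470449, 21340)
(x_3, y_3) = (485·470449 + 486·22·21340, 485·21340 + 22·470449) = (456335045, 20699778)
(x_4, y_4) = (485·456335045 + 486·22·20699778, 485·20699778 + 22·456335045) = (442644523201, 20078763320)
(x_5, y_5) = (485·442644523201 + 486·22·20078763320, 485·20078763320 + 22·442644523201) = (429364731169925, 19476379720622)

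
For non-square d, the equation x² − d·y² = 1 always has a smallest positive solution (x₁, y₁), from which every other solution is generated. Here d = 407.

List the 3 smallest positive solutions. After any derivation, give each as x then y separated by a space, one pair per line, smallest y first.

2663 132
14183137 703032
75539384999 3744348300

[20; 5,1,2,1,5,40] for √407; ℓ=6 ⇒ convergent index 5
a_0=20:  p_0=20·1+0=20,  q_0=20·0+1=1
…
a_2=1:  p_2=1·101+20=121,  q_2=1·5+1=6
…
a_4=1:  p_4=1·343+121=464,  q_4=1·17+6=23
a_5=5:  p_5=5·464+343=2663,  q_5=5·23+17=132
→ (2663, 132).  Check: 2663²=7091569, 407·132²=7091568, difference 1.
n=2: (2663,132)∘(2663,132) = (2663·2663+407·132·132, 2663·132+132·2663) = (14183137,703032)
n=3: (14183137,703032)∘(2663,132) = (2663·14183137+407·132·703032, 2663·703032+132·14183137) = (75539384999,3744348300)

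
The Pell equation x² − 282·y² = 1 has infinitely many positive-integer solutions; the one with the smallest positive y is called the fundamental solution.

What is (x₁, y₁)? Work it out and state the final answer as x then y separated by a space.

√282 → a₀=16, period (1,3,1,4,1,3,1,32); ℓ=8 even so k=7
step 0: (16, 1)  from 16·(1,0) + (0,1)
…
step 3: (84, 5)  from 1·(67,4) + (17,1)
step 4: (403, 24)  from 4·(84,5) + (67,4)
…
step 6: (1864, 111)  from 3·(487,29) + (403,24)
step 7: (2351, 140)  from 1·(1864,111) + (487,29)
(x₁, y₁) = (2351, 140);  2351² − 282·140² = 1 ✓

2351 140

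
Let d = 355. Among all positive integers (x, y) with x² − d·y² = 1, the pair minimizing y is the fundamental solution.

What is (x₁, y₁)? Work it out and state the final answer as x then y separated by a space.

954809 50676

√355 = [18; 1,5,3,3,1,6,1,3,3,5,1,36, …], period ℓ=12 (even) → k=11
step 0: (18, 1)  from 18·(1,0) + (0,1)
step 1: (19, 1)  from 1·(18,1) + (1,0)
…
step 5: (1545, 82)  from 1·(1187,63) + (358,19)
step 6: (10457, 555)  from 6·(1545,82) + (1187,63)
step 7: (12002, 637)  from 1·(10457,555) + (1545,82)
step 8: (46463, 2466)  from 3·(12002,637) + (10457,555)
step 9: (151391, 8035)  from 3·(46463,2466) + (12002,637)
step 10: (803418, 42641)  from 5·(151391,8035) + (46463,2466)
step 11: (954809, 50676)  from 1·(803418,42641) + (151391,8035)
fundamental: x₁=954809, y₁=50676  (since 911660226481 − 355·2568056976 = 1)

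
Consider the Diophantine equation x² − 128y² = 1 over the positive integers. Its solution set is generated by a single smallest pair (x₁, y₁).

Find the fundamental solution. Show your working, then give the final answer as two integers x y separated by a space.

√128 = [11; 3,5,3,22, …], period ℓ=4 (even) → k=3
step 0: (11, 1)  from 11·(1,0) + (0,1)
…
step 2: (181, 16)  from 5·(34,3) + (11,1)
step 3: (577, 51)  from 3·(181,16) + (34,3)
fundamental: x₁=577, y₁=51  (since 332929 − 128·2601 = 1)

577 51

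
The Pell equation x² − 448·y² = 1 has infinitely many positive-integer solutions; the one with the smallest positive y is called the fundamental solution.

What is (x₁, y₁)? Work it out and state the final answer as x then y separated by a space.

127 6

d=448: √d = [21; 6,42] (ℓ=2, even), read p_1/q_1
i=0: a=21 ⇒ p=21, q=1
i=1: a=6 ⇒ p=127, q=6
fundamental: x₁=127, y₁=6  (since 16129 − 448·36 = 1)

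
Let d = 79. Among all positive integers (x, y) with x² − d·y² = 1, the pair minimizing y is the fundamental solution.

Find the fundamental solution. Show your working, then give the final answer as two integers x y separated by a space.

d=79: √d = [8; 1,7,1,16] (ℓ=4, even), read p_3/q_3
a_0=8:  p_0=8·1+0=8,  q_0=8·0+1=1
…
a_2=7:  p_2=7·9+8=71,  q_2=7·1+1=8
a_3=1:  p_3=1·71+9=80,  q_3=1·8+1=9
→ (80, 9).  Check: 80²=6400, 79·9²=6399, difference 1.

80 9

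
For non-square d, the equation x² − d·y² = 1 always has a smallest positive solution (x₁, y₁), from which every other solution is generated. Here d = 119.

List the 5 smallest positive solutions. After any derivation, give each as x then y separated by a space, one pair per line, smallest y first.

√119 = [10; 1,9,1,20, …], period ℓ=4 (even) → k=3
k=0  a_k=10  p_k/q_k = 10/1
…
k=2  a_k=9  p_k/q_k = 109/10
k=3  a_k=1  p_k/q_k = 120/11
fundamental: x₁=120, y₁=11  (since 14400 − 119·121 = 1)
n=2: (120,11)∘(120,11) = (120·120+119·11·11, 120·11+11·120) = (28799,2640)
n=3: (28799,2640)∘(120,11) = (120·28799+119·11·2640, 120·2640+11·28799) = (6911640,633589)
n=4: (6911640,633589)∘(120,11) = (120·6911640+119·11·633589, 120·633589+11·6911640) = (1658764801,152058720)
n=5: (1658764801,152058720)∘(120,11) = (120·1658764801+119·11·152058720, 120·152058720+11·1658764801) = (398096640600,36493459211)

120 11
28799 2640
6911640 633589
1658764801 152058720
398096640600 36493459211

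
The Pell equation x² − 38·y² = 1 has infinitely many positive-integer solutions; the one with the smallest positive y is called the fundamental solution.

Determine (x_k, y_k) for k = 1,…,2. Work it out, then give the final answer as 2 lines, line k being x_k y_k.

√38 → a₀=6, period (6,12); ℓ=2 even so k=1
a_0=6:  p_0=6·1+0=6,  q_0=6·0+1=1
a_1=6:  p_1=6·6+1=37,  q_1=6·1+0=6
→ (37, 6).  Check: 37²=1369, 38·6²=1368, difference 1.
(37+6√38)^2 = 2737 + 444√38

37 6
2737 444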